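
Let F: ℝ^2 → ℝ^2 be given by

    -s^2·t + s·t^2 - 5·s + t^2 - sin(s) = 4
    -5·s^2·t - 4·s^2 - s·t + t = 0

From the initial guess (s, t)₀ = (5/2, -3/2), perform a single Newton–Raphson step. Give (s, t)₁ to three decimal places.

At (5/2, -3/2): F = (0.15153, 24.125).
Jacobian J = [[-2·s·t + t^2 - cos(s) - 5, -s^2 + 2·s·t + 2·t], [-10·s·t - 8·s - t, -5·s^2 - s + 1]].
At the point, J = [[5.55114, -16.750], [19.000, -32.750]] (det J = 136.45005).
Solving J·Δ = −F gives Δ = (-2.925, -0.960).
Then the next iterate is (s, t)₁ = (-0.425, -2.460).

(-0.425, -2.460)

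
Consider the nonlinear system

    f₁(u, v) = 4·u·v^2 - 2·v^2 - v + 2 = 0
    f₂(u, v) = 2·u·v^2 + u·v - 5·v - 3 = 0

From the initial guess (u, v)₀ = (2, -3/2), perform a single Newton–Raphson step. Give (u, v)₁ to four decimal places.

At (2, -3/2): F = (17.0000, 10.5000).
Jacobian J = [[4·v^2, 8·u·v - 4·v - 1], [2·v^2 + v, 4·u·v + u - 5]].
At the point, J = [[9.0000, -19.0000], [3.0000, -15.0000]] (det J = -78.0000).
Solving J·Δ = −F gives Δ = (-0.7115, 0.5577).
Then the next iterate is (u, v)₁ = (1.2885, -0.9423).

(1.2885, -0.9423)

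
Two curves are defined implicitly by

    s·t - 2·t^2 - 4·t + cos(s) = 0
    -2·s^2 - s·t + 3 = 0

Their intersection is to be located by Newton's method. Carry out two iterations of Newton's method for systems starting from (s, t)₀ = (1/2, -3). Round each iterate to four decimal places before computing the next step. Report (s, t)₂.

At (1/2, -3): F = (-6.622417, 4.0000).
Jacobian J = [[t - sin(s), s - 4·t - 4], [-4·s - t, -s]].
At the point, J = [[-3.479426, 8.5000], [1.0000, -0.5000]] (det J = -6.760287).
Solving J·Δ = −F gives Δ = (-4.5396, -1.0791).
Then the next iterate is (s, t)₁ = (-4.0396, -4.0791).
Round to (-4.0396, -4.0791) and repeat: F = (-1.106951, -46.114669), J = [[-4.861187, 8.2768], [20.2375, 4.0396]].
Δ = (2.0157, 1.3176), so (s, t)₂ = (-2.0239, -2.7615).

(-2.0239, -2.7615)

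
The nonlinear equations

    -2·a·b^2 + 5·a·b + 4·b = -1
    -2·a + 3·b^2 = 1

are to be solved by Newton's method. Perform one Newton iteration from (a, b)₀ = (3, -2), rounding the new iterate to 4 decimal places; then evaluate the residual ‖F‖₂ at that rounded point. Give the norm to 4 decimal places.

16.9567

At (3, -2): F = (-61.0000, 5.0000).
Jacobian J = [[-2·b^2 + 5·b, -4·a·b + 5·a + 4], [-2, 6·b]].
At the point, J = [[-18.0000, 43.0000], [-2.0000, -12.0000]] (det J = 302.0000).
Solving J·Δ = −F gives Δ = (-1.7119, 0.7020).
Then the next iterate is (a, b)₁ = (1.2881, -1.2980).
Re-evaluating at (1.2881, -1.2980): F = (-16.892161, 1.478212), so ‖F‖₂ = 16.9567.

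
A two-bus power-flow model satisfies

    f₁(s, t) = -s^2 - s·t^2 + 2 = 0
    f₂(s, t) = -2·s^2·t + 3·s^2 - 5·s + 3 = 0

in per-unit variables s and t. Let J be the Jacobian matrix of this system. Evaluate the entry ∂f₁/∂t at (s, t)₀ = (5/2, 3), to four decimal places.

∂f₁/∂t = -2·s·t.
At (5/2, 3) this is -15.0000.

-15.0000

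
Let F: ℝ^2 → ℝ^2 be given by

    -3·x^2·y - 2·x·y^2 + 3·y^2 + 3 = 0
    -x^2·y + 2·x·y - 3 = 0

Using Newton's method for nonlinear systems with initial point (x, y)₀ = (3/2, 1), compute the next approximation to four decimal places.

(0.3000, 2.4000)

At (3/2, 1): F = (-3.7500, -2.2500).
Jacobian J = [[-6·x·y - 2·y^2, -3·x^2 - 4·x·y + 6·y], [-2·x·y + 2·y, -x^2 + 2·x]].
At the point, J = [[-11.0000, -6.7500], [-1.0000, 0.7500]] (det J = -15.0000).
Solving J·Δ = −F gives Δ = (-1.2000, 1.4000).
Then the next iterate is (x, y)₁ = (0.3000, 2.4000).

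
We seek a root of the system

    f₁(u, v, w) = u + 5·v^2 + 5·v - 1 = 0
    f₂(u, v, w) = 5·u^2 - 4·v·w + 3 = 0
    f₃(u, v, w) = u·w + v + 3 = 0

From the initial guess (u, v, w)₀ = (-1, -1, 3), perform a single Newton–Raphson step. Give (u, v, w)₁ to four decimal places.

(-49.0000, -11.0000, -152.0000)

At (-1, -1, 3): F = (-2.0000, 20.0000, -1.0000).
Jacobian J = [[1, 10·v + 5, 0], [10·u, -4·w, -4·v], [w, 1, u]].
At the point, J = [[1.0000, -5.0000, 0.0000], [-10.0000, -12.0000, 4.0000], [3.0000, 1.0000, -1.0000]] (det J = -2.0000).
Solving J·Δ = −F gives Δ = (-48.0000, -10.0000, -155.0000).
Then the next iterate is (u, v, w)₁ = (-49.0000, -11.0000, -152.0000).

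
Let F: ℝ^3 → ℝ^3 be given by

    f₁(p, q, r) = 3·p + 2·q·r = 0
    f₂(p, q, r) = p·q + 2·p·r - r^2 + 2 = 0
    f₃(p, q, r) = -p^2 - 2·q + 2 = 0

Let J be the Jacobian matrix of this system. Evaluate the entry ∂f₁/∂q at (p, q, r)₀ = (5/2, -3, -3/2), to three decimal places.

-3.000

∂f₁/∂q = 2·r.
At (5/2, -3, -3/2) this is -3.000.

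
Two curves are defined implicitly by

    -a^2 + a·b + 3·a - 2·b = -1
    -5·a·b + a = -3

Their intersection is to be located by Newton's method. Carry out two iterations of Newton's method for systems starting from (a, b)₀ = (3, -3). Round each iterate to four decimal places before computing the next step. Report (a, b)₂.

(3.4665, 0.3547)

At (3, -3): F = (-2.0000, 51.0000).
Jacobian J = [[-2·a + b + 3, a - 2], [-5·b + 1, -5·a]].
At the point, J = [[-6.0000, 1.0000], [16.0000, -15.0000]] (det J = 74.0000).
Solving J·Δ = −F gives Δ = (0.2838, 3.7027).
Then the next iterate is (a, b)₁ = (3.2838, 0.7027).
Round to (3.2838, 0.7027) and repeat: F = (0.970184, -5.253831), J = [[-2.8649, 1.2838], [-2.5135, -16.4190]].
Δ = (0.1827, -0.3480), so (a, b)₂ = (3.4665, 0.3547).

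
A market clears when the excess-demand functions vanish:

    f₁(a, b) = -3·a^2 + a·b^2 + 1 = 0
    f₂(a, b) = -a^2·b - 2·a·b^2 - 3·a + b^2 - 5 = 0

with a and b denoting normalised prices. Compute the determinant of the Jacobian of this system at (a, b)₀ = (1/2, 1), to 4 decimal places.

J = [[-6·a + b^2, 2·a·b], [-2·a·b - 2·b^2 - 3, -a^2 - 4·a·b + 2·b]].
At the point, J = [[-2.0000, 1.0000], [-6.0000, -0.2500]].
det J = 6.5000.

6.5000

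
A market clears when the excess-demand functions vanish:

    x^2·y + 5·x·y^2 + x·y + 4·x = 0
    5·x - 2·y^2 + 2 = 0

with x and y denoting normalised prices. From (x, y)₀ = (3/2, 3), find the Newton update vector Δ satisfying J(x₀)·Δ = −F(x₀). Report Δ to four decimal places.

At (3/2, 3): F = (84.7500, -8.5000).
Jacobian J = [[2·x·y + 5·y^2 + y + 4, x^2 + 10·x·y + x], [5, -4·y]].
At the point, J = [[61.0000, 48.7500], [5.0000, -12.0000]] (det J = -975.7500).
Solving J·Δ = −F gives Δ = (-0.6176, -0.9657).

(-0.6176, -0.9657)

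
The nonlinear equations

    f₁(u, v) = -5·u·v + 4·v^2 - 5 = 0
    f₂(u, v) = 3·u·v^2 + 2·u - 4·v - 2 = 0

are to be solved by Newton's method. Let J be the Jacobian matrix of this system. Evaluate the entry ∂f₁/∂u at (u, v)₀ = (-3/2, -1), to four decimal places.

∂f₁/∂u = -5·v.
At (-3/2, -1) this is 5.0000.

5.0000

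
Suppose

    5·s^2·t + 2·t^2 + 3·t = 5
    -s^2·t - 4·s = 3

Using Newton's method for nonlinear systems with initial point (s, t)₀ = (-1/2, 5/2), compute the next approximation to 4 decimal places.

(-1.2602, 0.5612)

At (-1/2, 5/2): F = (18.1250, -1.6250).
Jacobian J = [[10·s·t, 5·s^2 + 4·t + 3], [-2·s·t - 4, -s^2]].
At the point, J = [[-12.5000, 14.2500], [-1.5000, -0.2500]] (det J = 24.5000).
Solving J·Δ = −F gives Δ = (-0.7602, -1.9388).
Then the next iterate is (s, t)₁ = (-1.2602, 0.5612).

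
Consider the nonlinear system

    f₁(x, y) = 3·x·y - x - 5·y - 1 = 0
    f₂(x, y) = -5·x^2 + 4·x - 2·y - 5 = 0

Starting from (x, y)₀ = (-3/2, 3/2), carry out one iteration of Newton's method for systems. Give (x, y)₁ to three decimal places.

(-0.276, 0.504)

At (-3/2, 3/2): F = (-13.750, -25.250).
Jacobian J = [[3·y - 1, 3·x - 5], [-10·x + 4, -2]].
At the point, J = [[3.500, -9.500], [19.000, -2.000]] (det J = 173.500).
Solving J·Δ = −F gives Δ = (1.224, -0.996).
Then the next iterate is (x, y)₁ = (-0.276, 0.504).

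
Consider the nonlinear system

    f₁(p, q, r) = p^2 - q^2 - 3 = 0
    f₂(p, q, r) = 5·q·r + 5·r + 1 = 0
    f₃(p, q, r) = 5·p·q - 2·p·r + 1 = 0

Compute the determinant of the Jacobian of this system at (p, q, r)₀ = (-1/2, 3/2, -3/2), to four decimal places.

J = [[2·p, -2·q, 0], [0, 5·r, 5·q + 5], [5·q - 2·r, 5·p, -2·p]].
At the point, J = [[-1.0000, -3.0000, 0.0000], [0.0000, -7.5000, 12.5000], [10.5000, -2.5000, 1.0000]].
det J = -417.5000.

-417.5000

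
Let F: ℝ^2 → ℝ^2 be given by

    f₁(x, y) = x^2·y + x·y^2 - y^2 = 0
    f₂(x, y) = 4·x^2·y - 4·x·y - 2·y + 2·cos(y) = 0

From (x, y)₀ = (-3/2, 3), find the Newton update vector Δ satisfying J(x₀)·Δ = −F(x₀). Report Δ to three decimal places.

At (-3/2, 3): F = (-15.750, 37.02002).
Jacobian J = [[2·x·y + y^2, x^2 + 2·x·y - 2·y], [8·x·y - 4·y, 4·x^2 - 4·x - 2·sin(y) - 2]].
At the point, J = [[0.000, -12.750], [-48.000, 12.71776]] (det J = -612.000).
Solving J·Δ = −F gives Δ = (0.444, -1.235).

(0.444, -1.235)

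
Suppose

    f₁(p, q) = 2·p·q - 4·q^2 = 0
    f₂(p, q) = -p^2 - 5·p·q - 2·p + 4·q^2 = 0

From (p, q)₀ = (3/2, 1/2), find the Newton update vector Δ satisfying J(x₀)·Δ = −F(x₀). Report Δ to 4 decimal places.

(-0.8864, -0.3864)

At (3/2, 1/2): F = (0.5000, -8.0000).
Jacobian J = [[2·q, 2·p - 8·q], [-2·p - 5·q - 2, -5·p + 8·q]].
At the point, J = [[1.0000, -1.0000], [-7.5000, -3.5000]] (det J = -11.0000).
Solving J·Δ = −F gives Δ = (-0.8864, -0.3864).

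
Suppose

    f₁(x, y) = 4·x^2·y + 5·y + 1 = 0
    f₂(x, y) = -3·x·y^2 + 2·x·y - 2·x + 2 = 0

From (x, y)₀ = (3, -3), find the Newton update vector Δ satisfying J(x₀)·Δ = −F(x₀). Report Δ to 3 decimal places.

At (3, -3): F = (-122.000, -103.000).
Jacobian J = [[8·x·y, 4·x^2 + 5], [-3·y^2 + 2·y - 2, -6·x·y + 2·x]].
At the point, J = [[-72.000, 41.000], [-35.000, 60.000]] (det J = -2885.000).
Solving J·Δ = −F gives Δ = (-1.073, 1.090).

(-1.073, 1.090)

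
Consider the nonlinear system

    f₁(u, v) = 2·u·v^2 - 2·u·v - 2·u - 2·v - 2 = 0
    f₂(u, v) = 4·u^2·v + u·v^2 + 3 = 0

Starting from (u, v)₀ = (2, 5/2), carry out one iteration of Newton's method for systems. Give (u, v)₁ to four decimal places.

At (2, 5/2): F = (4.0000, 55.5000).
Jacobian J = [[2·v^2 - 2·v - 2, 4·u·v - 2·u - 2], [8·u·v + v^2, 4·u^2 + 2·u·v]].
At the point, J = [[5.5000, 14.0000], [46.2500, 26.0000]] (det J = -504.5000).
Solving J·Δ = −F gives Δ = (-1.3340, 0.2384).
Then the next iterate is (u, v)₁ = (0.6660, 2.7384).

(0.6660, 2.7384)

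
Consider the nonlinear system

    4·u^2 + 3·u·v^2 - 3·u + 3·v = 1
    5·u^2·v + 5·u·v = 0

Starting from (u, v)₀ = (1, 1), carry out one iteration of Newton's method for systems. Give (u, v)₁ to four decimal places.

At (1, 1): F = (6.0000, 10.0000).
Jacobian J = [[8·u + 3·v^2 - 3, 6·u·v + 3], [10·u·v + 5·v, 5·u^2 + 5·u]].
At the point, J = [[8.0000, 9.0000], [15.0000, 10.0000]] (det J = -55.0000).
Solving J·Δ = −F gives Δ = (-0.5455, -0.1818).
Then the next iterate is (u, v)₁ = (0.4545, 0.8182).

(0.4545, 0.8182)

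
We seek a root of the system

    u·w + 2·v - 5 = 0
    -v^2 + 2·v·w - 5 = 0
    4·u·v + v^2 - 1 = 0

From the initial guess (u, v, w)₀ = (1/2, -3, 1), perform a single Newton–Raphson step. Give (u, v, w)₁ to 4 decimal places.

(-1.0476, 2.1429, 4.5238)

At (1/2, -3, 1): F = (-10.5000, -20.0000, 2.0000).
Jacobian J = [[w, 2, u], [0, -2·v + 2·w, 2·v], [4·v, 4·u + 2·v, 0]].
At the point, J = [[1.0000, 2.0000, 0.5000], [0.0000, 8.0000, -6.0000], [-12.0000, -4.0000, 0.0000]] (det J = 168.0000).
Solving J·Δ = −F gives Δ = (-1.5476, 5.1429, 3.5238).
Then the next iterate is (u, v, w)₁ = (-1.0476, 2.1429, 4.5238).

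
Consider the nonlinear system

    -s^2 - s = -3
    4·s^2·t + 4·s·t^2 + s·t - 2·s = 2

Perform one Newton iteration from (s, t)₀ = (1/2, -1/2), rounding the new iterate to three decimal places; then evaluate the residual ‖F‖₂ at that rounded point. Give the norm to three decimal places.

At (1/2, -1/2): F = (2.250, -3.250).
Jacobian J = [[-2·s - 1, 0], [8·s·t + 4·t^2 + t - 2, 4·s^2 + 8·s·t + s]].
At the point, J = [[-2.000, 0.000], [-3.500, -0.500]] (det J = 1.000).
Solving J·Δ = −F gives Δ = (1.125, -14.375).
Then the next iterate is (s, t)₁ = (1.625, -14.875).
Re-evaluating at (1.625, -14.875): F = (-1.26562, 1251.68750), so ‖F‖₂ = 1251.688.

1251.688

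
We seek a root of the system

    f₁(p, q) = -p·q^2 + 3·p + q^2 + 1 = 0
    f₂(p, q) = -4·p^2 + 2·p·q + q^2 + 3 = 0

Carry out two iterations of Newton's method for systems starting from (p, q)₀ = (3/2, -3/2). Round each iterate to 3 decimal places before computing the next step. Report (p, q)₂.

At (3/2, -3/2): F = (4.375, -8.250).
Jacobian J = [[-q^2 + 3, -2·p·q + 2·q], [-8·p + 2·q, 2·p + 2·q]].
At the point, J = [[0.750, 1.500], [-15.000, 0.000]] (det J = 22.500).
Solving J·Δ = −F gives Δ = (-0.550, -2.642).
Then the next iterate is (p, q)₁ = (0.950, -4.142).
Round to (0.950, -4.142) and repeat: F = (4.70781, 8.67636), J = [[-14.15616, -0.41420], [-15.884, -6.384]].
Δ = (0.316, 0.573), so (p, q)₂ = (1.266, -3.569).

(1.266, -3.569)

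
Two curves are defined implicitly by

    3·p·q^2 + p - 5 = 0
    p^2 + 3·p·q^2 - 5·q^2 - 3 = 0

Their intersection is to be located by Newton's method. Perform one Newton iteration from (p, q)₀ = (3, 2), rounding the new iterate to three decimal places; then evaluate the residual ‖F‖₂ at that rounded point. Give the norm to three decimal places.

11.172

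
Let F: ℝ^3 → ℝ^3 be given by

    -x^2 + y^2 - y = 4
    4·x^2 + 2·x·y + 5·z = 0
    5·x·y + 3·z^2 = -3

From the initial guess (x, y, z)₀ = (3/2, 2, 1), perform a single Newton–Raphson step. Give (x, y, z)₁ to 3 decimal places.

At (3/2, 2, 1): F = (-4.250, 20.000, 21.000).
Jacobian J = [[-2·x, 2·y - 1, 0], [8·x + 2·y, 2·x, 5], [5·y, 5·x, 6·z]].
At the point, J = [[-3.000, 3.000, 0.000], [16.000, 3.000, 5.000], [10.000, 7.500, 6.000]] (det J = -79.500).
Solving J·Δ = −F gives Δ = (0.476, 1.893, -6.660).
Then the next iterate is (x, y, z)₁ = (1.976, 3.893, -5.660).

(1.976, 3.893, -5.660)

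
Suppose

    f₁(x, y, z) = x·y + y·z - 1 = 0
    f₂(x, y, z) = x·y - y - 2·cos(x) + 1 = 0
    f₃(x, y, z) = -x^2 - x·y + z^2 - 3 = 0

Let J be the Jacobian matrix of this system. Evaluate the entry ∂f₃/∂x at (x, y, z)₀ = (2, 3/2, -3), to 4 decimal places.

∂f₃/∂x = -2·x - y.
At (2, 3/2, -3) this is -5.5000.

-5.5000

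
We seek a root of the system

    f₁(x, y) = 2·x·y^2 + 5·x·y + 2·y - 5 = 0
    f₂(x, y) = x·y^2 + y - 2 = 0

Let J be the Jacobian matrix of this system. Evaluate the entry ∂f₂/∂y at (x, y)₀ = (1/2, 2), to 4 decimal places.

3.0000

∂f₂/∂y = 2·x·y + 1.
At (1/2, 2) this is 3.0000.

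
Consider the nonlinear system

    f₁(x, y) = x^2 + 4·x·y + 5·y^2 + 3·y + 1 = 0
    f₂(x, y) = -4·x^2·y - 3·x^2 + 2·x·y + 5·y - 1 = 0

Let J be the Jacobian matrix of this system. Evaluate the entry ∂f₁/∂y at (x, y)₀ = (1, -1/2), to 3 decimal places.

∂f₁/∂y = 4·x + 10·y + 3.
At (1, -1/2) this is 2.000.

2.000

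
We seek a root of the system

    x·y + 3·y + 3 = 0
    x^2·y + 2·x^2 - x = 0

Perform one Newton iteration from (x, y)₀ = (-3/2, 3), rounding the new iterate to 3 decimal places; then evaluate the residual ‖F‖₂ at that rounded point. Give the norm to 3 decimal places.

At (-3/2, 3): F = (7.500, 12.750).
Jacobian J = [[y, x + 3], [2·x·y + 4·x - 1, x^2]].
At the point, J = [[3.000, 1.500], [-16.000, 2.250]] (det J = 30.750).
Solving J·Δ = −F gives Δ = (0.073, -5.146).
Then the next iterate is (x, y)₁ = (-1.427, -2.146).
Re-evaluating at (-1.427, -2.146): F = (-0.37566, 1.12970), so ‖F‖₂ = 1.191.

1.191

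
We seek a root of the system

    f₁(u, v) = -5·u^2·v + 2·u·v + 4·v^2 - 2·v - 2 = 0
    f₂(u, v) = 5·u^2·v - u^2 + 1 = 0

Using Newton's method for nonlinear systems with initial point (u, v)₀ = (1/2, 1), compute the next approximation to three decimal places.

(0.058, 0.813)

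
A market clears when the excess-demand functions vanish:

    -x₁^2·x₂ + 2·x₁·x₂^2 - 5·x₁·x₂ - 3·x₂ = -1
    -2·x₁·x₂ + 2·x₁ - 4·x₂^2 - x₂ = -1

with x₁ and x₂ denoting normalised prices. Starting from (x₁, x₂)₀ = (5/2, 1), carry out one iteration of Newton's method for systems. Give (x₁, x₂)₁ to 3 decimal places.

At (5/2, 1): F = (-15.750, -4.000).
Jacobian J = [[-2·x₁·x₂ + 2·x₂^2 - 5·x₂, -x₁^2 + 4·x₁·x₂ - 5·x₁ - 3], [-2·x₂ + 2, -2·x₁ - 8·x₂ - 1]].
At the point, J = [[-8.000, -11.750], [0.000, -14.000]] (det J = 112.000).
Solving J·Δ = −F gives Δ = (-1.549, -0.286).
Then the next iterate is (x₁, x₂)₁ = (0.951, 0.714).

(0.951, 0.714)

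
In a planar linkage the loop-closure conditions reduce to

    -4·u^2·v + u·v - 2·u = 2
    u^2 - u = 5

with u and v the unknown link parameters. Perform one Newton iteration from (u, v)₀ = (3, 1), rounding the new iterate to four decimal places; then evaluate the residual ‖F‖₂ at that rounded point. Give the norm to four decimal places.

At (3, 1): F = (-41.0000, 1.0000).
Jacobian J = [[-8·u·v + v - 2, -4·u^2 + u], [2·u - 1, 0]].
At the point, J = [[-25.0000, -33.0000], [5.0000, 0.0000]] (det J = 165.0000).
Solving J·Δ = −F gives Δ = (-0.2000, -1.0909).
Then the next iterate is (u, v)₁ = (2.8000, -0.0909).
Re-evaluating at (2.8000, -0.0909): F = (-5.003896, 0.0400), so ‖F‖₂ = 5.0041.

5.0041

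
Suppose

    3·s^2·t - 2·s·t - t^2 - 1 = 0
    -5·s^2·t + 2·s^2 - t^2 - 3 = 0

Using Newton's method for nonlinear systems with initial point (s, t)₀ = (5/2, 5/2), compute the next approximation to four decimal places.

(2.0435, 1.0957)

At (5/2, 5/2): F = (27.1250, -74.8750).
Jacobian J = [[6·s·t - 2·t, 3·s^2 - 2·s - 2·t], [-10·s·t + 4·s, -5·s^2 - 2·t]].
At the point, J = [[32.5000, 8.7500], [-52.5000, -36.2500]] (det J = -718.7500).
Solving J·Δ = −F gives Δ = (-0.4565, -1.4043).
Then the next iterate is (s, t)₁ = (2.0435, 1.0957).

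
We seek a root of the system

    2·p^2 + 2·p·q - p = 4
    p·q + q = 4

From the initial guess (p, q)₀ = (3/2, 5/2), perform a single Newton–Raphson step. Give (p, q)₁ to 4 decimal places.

(0.9571, 2.1429)

At (3/2, 5/2): F = (6.5000, 2.2500).
Jacobian J = [[4·p + 2·q - 1, 2·p], [q, p + 1]].
At the point, J = [[10.0000, 3.0000], [2.5000, 2.5000]] (det J = 17.5000).
Solving J·Δ = −F gives Δ = (-0.5429, -0.3571).
Then the next iterate is (p, q)₁ = (0.9571, 2.1429).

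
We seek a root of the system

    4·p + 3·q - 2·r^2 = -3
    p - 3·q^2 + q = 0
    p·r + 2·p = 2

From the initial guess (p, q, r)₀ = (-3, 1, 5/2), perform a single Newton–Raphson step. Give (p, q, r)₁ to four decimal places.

(-0.0994, 0.5801, 1.6843)

At (-3, 1, 5/2): F = (-18.5000, -5.0000, -15.5000).
Jacobian J = [[4, 3, -4·r], [1, -6·q + 1, 0], [r + 2, 0, p]].
At the point, J = [[4.0000, 3.0000, -10.0000], [1.0000, -5.0000, 0.0000], [4.5000, 0.0000, -3.0000]] (det J = -156.0000).
Solving J·Δ = −F gives Δ = (2.9006, -0.4199, -0.8157).
Then the next iterate is (p, q, r)₁ = (-0.0994, 0.5801, 1.6843).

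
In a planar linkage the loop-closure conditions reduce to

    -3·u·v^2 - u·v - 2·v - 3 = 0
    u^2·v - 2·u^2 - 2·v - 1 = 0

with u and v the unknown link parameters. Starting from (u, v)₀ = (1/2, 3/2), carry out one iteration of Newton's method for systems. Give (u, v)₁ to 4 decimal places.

At (1/2, 3/2): F = (-10.1250, -4.1250).
Jacobian J = [[-3·v^2 - v, -6·u·v - u - 2], [2·u·v - 4·u, u^2 - 2]].
At the point, J = [[-8.2500, -7.0000], [-0.5000, -1.7500]] (det J = 10.9375).
Solving J·Δ = −F gives Δ = (1.0200, -2.6486).
Then the next iterate is (u, v)₁ = (1.5200, -1.1486).

(1.5200, -1.1486)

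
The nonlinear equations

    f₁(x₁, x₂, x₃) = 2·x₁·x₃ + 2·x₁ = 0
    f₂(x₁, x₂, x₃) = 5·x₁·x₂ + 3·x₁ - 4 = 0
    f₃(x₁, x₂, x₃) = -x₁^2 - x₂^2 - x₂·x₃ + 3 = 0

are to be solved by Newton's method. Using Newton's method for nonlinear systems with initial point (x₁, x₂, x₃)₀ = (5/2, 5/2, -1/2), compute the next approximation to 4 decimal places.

At (5/2, 5/2, -1/2): F = (2.5000, 34.7500, -8.2500).
Jacobian J = [[2·x₃ + 2, 0, 2·x₁], [5·x₂ + 3, 5·x₁, 0], [-2·x₁, -2·x₂ - x₃, -x₂]].
At the point, J = [[1.0000, 0.0000, 5.0000], [15.5000, 12.5000, 0.0000], [-5.0000, -4.5000, -2.5000]] (det J = -67.5000).
Solving J·Δ = −F gives Δ = (-5.1019, 3.5463, 0.5204).
Then the next iterate is (x₁, x₂, x₃)₁ = (-2.6019, 6.0463, 0.0204).

(-2.6019, 6.0463, 0.0204)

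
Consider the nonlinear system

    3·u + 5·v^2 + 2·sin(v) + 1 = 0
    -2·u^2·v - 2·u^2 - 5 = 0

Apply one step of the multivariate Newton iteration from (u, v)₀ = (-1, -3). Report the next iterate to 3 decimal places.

(-1.448, -1.706)

At (-1, -3): F = (42.71776, -1.000).
Jacobian J = [[3, 10·v + 2·cos(v)], [-4·u·v - 4·u, -2·u^2]].
At the point, J = [[3.000, -31.97998], [-8.000, -2.000]] (det J = -261.83988).
Solving J·Δ = −F gives Δ = (-0.448, 1.294).
Then the next iterate is (u, v)₁ = (-1.448, -1.706).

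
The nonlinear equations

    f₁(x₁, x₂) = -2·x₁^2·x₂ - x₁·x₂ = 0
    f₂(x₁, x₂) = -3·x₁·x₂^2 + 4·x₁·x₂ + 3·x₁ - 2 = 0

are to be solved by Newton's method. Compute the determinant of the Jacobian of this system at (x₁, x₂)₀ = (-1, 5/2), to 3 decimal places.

J = [[-4·x₁·x₂ - x₂, -2·x₁^2 - x₁], [-3·x₂^2 + 4·x₂ + 3, -6·x₁·x₂ + 4·x₁]].
At the point, J = [[7.500, -1.000], [-5.750, 11.000]].
det J = 76.750.

76.750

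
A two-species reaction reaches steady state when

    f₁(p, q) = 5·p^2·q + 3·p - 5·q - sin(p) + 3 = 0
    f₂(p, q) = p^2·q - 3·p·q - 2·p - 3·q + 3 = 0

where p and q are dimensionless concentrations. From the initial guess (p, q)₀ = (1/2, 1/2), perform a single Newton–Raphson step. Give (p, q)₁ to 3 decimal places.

At (1/2, 1/2): F = (2.14557, -0.125).
Jacobian J = [[10·p·q - cos(p) + 3, 5·p^2 - 5], [2·p·q - 3·q - 2, p^2 - 3·p - 3]].
At the point, J = [[4.62242, -3.750], [-3.000, -4.250]] (det J = -30.89527).
Solving J·Δ = −F gives Δ = (-0.310, 0.190).
Then the next iterate is (p, q)₁ = (0.190, 0.690).

(0.190, 0.690)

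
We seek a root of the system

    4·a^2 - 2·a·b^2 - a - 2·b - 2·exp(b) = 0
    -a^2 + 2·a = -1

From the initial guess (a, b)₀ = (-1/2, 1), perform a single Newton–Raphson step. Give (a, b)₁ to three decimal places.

At (-1/2, 1): F = (-4.93656, -0.250).
Jacobian J = [[8·a - 2·b^2 - 1, -4·a·b - 2·exp(b) - 2], [-2·a + 2, 0]].
At the point, J = [[-7.000, -5.43656], [3.000, 0.000]] (det J = 16.30969).
Solving J·Δ = −F gives Δ = (0.083, -1.015).
Then the next iterate is (a, b)₁ = (-0.417, -0.015).

(-0.417, -0.015)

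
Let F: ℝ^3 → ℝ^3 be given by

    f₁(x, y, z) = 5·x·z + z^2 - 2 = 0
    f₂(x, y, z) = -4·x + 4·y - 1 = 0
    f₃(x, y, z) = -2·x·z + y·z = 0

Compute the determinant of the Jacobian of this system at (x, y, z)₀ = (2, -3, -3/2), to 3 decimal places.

168.000

J = [[5·z, 0, 5·x + 2·z], [-4, 4, 0], [-2·z, z, -2·x + y]].
At the point, J = [[-7.500, 0.000, 7.000], [-4.000, 4.000, 0.000], [3.000, -1.500, -7.000]].
det J = 168.000.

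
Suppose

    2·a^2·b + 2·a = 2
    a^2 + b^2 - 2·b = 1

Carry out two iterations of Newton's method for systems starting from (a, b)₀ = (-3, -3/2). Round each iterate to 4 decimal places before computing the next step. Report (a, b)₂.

At (-3, -3/2): F = (-35.0000, 13.2500).
Jacobian J = [[4·a·b + 2, 2·a^2], [2·a, 2·b - 2]].
At the point, J = [[20.0000, 18.0000], [-6.0000, -5.0000]] (det J = 8.0000).
Solving J·Δ = −F gives Δ = (7.9375, -6.8750).
Then the next iterate is (a, b)₁ = (4.9375, -8.3750).
Round to (4.9375, -8.3750) and repeat: F = (-400.471680, 110.269531), J = [[-163.406250, 48.757812], [9.8750, -18.7500]].
Δ = (-0.8257, 5.4462), so (a, b)₂ = (4.1118, -2.9288).

(4.1118, -2.9288)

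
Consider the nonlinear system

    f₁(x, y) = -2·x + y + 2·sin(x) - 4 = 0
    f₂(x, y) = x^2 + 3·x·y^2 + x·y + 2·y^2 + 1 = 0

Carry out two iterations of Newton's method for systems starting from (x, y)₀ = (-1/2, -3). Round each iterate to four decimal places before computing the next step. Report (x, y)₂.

(-0.5429, 3.9465)

At (-1/2, -3): F = (-6.958851, 7.2500).
Jacobian J = [[2·cos(x) - 2, 1], [2·x + 3·y^2 + y, 6·x·y + x + 4·y]].
At the point, J = [[-0.244835, 1.0000], [23.0000, -3.5000]] (det J = -22.143078).
Solving J·Δ = −F gives Δ = (0.7725, 7.1480).
Then the next iterate is (x, y)₁ = (0.2725, 4.1480).
Round to (0.2725, 4.1480) and repeat: F = (0.141280, 50.682221), J = [[-0.073798, 1.0000], [56.310712, 23.646480]].
Δ = (-0.8154, -0.2015), so (x, y)₂ = (-0.5429, 3.9465).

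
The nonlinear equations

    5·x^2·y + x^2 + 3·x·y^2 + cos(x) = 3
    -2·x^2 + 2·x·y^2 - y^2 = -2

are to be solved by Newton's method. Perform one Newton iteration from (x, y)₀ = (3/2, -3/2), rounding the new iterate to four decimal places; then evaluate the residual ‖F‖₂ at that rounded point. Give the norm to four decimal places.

At (3/2, -3/2): F = (-7.429263, 2.0000).
Jacobian J = [[10·x·y + 2·x + 3·y^2 - sin(x), 5·x^2 + 6·x·y], [-4·x + 2·y^2, 4·x·y - 2·y]].
At the point, J = [[-13.747495, -2.2500], [-1.5000, -6.0000]] (det J = 79.109970).
Solving J·Δ = −F gives Δ = (-0.6203, 0.4884).
Then the next iterate is (x, y)₁ = (0.8797, -1.0116).
Re-evaluating at (0.8797, -1.0116): F = (-2.802308, 1.229376), so ‖F‖₂ = 3.0601.

3.0601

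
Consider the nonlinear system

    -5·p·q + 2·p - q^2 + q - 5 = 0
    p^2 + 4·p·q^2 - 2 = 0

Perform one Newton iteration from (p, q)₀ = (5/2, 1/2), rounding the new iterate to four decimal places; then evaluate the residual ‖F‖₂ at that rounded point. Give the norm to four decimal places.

2.8334

At (5/2, 1/2): F = (-6.0000, 6.7500).
Jacobian J = [[-5·q + 2, -5·p - 2·q + 1], [2·p + 4·q^2, 8·p·q]].
At the point, J = [[-0.5000, -12.5000], [6.0000, 10.0000]] (det J = 70.0000).
Solving J·Δ = −F gives Δ = (-0.3482, -0.4661).
Then the next iterate is (p, q)₁ = (2.1518, 0.0339).
Re-evaluating at (2.1518, 0.0339): F = (-1.028379, 2.640135), so ‖F‖₂ = 2.8334.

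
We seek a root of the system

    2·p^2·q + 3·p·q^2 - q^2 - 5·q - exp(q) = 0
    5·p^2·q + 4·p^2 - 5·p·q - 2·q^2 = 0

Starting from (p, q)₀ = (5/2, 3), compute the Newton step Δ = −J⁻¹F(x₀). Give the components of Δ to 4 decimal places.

(-0.7287, -0.7336)

At (5/2, 3): F = (60.914463, 63.2500).
Jacobian J = [[4·p·q + 3·q^2, 2·p^2 + 6·p·q - 2·q - exp(q) - 5], [10·p·q + 8·p - 5·q, 5·p^2 - 5·p - 4·q]].
At the point, J = [[57.0000, 26.414463], [80.0000, 6.7500]] (det J = -1728.407046).
Solving J·Δ = −F gives Δ = (-0.7287, -0.7336).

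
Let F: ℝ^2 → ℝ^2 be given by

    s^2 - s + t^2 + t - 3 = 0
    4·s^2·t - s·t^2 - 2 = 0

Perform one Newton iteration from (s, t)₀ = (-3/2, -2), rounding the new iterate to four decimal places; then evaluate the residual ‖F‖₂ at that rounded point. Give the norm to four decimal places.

3.9104

At (-3/2, -2): F = (2.7500, -14.0000).
Jacobian J = [[2·s - 1, 2·t + 1], [8·s·t - t^2, 4·s^2 - 2·s·t]].
At the point, J = [[-4.0000, -3.0000], [20.0000, 3.0000]] (det J = 48.0000).
Solving J·Δ = −F gives Δ = (0.7031, -0.0208).
Then the next iterate is (s, t)₁ = (-0.7969, -2.0208).
Re-evaluating at (-0.7969, -2.0208): F = (0.494782, -3.878986), so ‖F‖₂ = 3.9104.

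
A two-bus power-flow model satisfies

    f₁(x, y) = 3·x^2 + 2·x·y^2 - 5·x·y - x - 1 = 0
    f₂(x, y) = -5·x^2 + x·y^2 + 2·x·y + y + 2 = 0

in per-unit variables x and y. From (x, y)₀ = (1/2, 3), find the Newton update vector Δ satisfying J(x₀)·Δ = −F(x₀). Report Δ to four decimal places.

(-3.5625, 4.8750)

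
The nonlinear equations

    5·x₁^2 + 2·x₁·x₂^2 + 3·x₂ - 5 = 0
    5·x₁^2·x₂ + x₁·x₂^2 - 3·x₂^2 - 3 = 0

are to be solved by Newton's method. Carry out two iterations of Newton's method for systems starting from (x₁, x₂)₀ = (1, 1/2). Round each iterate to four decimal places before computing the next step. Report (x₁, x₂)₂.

(-1.1408, 2.6329)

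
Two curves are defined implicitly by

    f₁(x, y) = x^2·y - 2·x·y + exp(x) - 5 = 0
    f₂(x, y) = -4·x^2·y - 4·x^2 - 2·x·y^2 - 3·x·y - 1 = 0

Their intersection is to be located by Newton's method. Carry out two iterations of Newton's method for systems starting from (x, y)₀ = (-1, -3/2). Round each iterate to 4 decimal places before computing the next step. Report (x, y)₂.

(0.9585, -2.3865)

At (-1, -3/2): F = (-9.132121, 1.0000).
Jacobian J = [[2·x·y - 2·y + exp(x), x^2 - 2·x], [-8·x·y - 8·x - 2·y^2 - 3·y, -4·x^2 - 4·x·y - 3·x]].
At the point, J = [[6.367879, 3.0000], [-4.0000, -7.0000]] (det J = -32.575156).
Solving J·Δ = −F gives Δ = (1.8703, -0.9259).
Then the next iterate is (x, y)₁ = (0.8703, -2.4259).
Round to (0.8703, -2.4259) and repeat: F = (-0.227282, -0.589600), J = [[3.016905, -0.983178], [5.435405, 2.804455]].
Δ = (0.0882, 0.0394), so (x, y)₂ = (0.9585, -2.3865).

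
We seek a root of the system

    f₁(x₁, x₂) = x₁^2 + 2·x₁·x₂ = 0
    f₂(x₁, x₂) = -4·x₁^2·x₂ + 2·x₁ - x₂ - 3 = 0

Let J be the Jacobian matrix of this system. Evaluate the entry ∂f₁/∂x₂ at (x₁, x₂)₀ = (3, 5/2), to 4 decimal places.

6.0000

∂f₁/∂x₂ = 2·x₁.
At (3, 5/2) this is 6.0000.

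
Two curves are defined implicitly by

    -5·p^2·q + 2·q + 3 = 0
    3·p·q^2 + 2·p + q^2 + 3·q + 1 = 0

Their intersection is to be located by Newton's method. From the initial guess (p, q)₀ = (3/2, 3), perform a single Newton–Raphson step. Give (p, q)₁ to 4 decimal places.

(1.2685, 1.4503)

At (3/2, 3): F = (-24.7500, 62.5000).
Jacobian J = [[-10·p·q, -5·p^2 + 2], [3·q^2 + 2, 6·p·q + 2·q + 3]].
At the point, J = [[-45.0000, -9.2500], [29.0000, 36.0000]] (det J = -1351.7500).
Solving J·Δ = −F gives Δ = (-0.2315, -1.5497).
Then the next iterate is (p, q)₁ = (1.2685, 1.4503).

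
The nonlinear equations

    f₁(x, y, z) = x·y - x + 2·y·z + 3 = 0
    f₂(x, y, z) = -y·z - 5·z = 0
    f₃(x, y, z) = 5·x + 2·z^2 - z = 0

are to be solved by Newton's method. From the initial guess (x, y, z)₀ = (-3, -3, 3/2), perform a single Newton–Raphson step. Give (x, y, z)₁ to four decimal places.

At (-3, -3, 3/2): F = (6.0000, -3.0000, -12.0000).
Jacobian J = [[y - 1, x + 2·z, 2·y], [0, -z, -y - 5], [5, 0, 4·z - 1]].
At the point, J = [[-4.0000, 0.0000, -6.0000], [0.0000, -1.5000, -2.0000], [5.0000, 0.0000, 5.0000]] (det J = -15.0000).
Solving J·Δ = −F gives Δ = (4.2000, 0.4000, -1.8000).
Then the next iterate is (x, y, z)₁ = (1.2000, -2.6000, -0.3000).

(1.2000, -2.6000, -0.3000)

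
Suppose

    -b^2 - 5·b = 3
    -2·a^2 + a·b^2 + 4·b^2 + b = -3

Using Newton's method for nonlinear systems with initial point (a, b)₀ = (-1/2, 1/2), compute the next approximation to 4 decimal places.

At (-1/2, 1/2): F = (-5.7500, 3.8750).
Jacobian J = [[0, -2·b - 5], [-4·a + b^2, 2·a·b + 8·b + 1]].
At the point, J = [[0.0000, -6.0000], [2.2500, 4.5000]] (det J = 13.5000).
Solving J·Δ = −F gives Δ = (0.1944, -0.9583).
Then the next iterate is (a, b)₁ = (-0.3056, -0.4583).

(-0.3056, -0.4583)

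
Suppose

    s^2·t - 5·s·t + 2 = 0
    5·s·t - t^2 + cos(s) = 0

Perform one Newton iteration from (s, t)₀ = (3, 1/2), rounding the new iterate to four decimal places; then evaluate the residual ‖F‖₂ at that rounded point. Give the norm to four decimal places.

At (3, 1/2): F = (-1.0000, 6.260008).
Jacobian J = [[2·s·t - 5·t, s^2 - 5·s], [5·t - sin(s), 5·s - 2·t]].
At the point, J = [[0.5000, -6.0000], [2.358880, 14.0000]] (det J = 21.153280).
Solving J·Δ = −F gives Δ = (-1.1138, -0.2595).
Then the next iterate is (s, t)₁ = (1.8862, 0.2405).
Re-evaluating at (1.8862, 0.2405): F = (0.587483, 1.900115), so ‖F‖₂ = 1.9889.

1.9889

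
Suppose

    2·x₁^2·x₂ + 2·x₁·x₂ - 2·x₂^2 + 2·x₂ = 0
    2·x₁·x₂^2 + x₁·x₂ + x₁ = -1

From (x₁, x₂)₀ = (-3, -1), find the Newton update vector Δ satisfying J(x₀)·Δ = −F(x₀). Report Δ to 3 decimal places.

(1.000, 0.333)

At (-3, -1): F = (-16.000, -5.000).
Jacobian J = [[4·x₁·x₂ + 2·x₂, 2·x₁^2 + 2·x₁ - 4·x₂ + 2], [2·x₂^2 + x₂ + 1, 4·x₁·x₂ + x₁]].
At the point, J = [[10.000, 18.000], [2.000, 9.000]] (det J = 54.000).
Solving J·Δ = −F gives Δ = (1.000, 0.333).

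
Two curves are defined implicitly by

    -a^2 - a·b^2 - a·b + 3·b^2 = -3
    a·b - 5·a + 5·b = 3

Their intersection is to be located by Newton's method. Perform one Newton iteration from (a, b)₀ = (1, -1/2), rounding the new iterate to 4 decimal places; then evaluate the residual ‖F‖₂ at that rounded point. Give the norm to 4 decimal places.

4.2362

At (1, -1/2): F = (3.0000, -11.0000).
Jacobian J = [[-2·a - b^2 - b, -2·a·b - a + 6·b], [b - 5, a + 5]].
At the point, J = [[-1.7500, -3.0000], [-5.5000, 6.0000]] (det J = -27.0000).
Solving J·Δ = −F gives Δ = (-0.5556, 1.3241).
Then the next iterate is (a, b)₁ = (0.4444, 0.8241).
Re-evaluating at (0.4444, 0.8241): F = (4.171891, -0.735270), so ‖F‖₂ = 4.2362.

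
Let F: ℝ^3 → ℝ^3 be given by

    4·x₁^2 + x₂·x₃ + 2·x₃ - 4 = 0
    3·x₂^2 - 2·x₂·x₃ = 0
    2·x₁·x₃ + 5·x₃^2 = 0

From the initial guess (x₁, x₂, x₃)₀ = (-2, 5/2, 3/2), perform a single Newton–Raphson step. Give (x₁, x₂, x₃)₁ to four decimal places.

(-1.1437, 1.2663, 0.7892)

At (-2, 5/2, 3/2): F = (18.7500, 11.2500, 5.2500).
Jacobian J = [[8·x₁, x₃, x₂ + 2], [0, 6·x₂ - 2·x₃, -2·x₂], [2·x₃, 0, 2·x₁ + 10·x₃]].
At the point, J = [[-16.0000, 1.5000, 4.5000], [0.0000, 12.0000, -5.0000], [3.0000, 0.0000, 11.0000]] (det J = -2296.5000).
Solving J·Δ = −F gives Δ = (0.8563, -1.2337, -0.7108).
Then the next iterate is (x₁, x₂, x₃)₁ = (-1.1437, 1.2663, 0.7892).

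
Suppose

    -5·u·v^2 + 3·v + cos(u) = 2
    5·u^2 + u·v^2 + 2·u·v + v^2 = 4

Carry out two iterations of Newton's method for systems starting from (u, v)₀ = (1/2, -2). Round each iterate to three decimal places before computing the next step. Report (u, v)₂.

(-0.019, -3.824)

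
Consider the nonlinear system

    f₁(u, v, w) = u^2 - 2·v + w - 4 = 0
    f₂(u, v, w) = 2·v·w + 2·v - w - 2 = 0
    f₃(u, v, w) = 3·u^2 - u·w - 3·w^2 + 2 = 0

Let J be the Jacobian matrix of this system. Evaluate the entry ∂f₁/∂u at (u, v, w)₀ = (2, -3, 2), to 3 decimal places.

∂f₁/∂u = 2·u.
At (2, -3, 2) this is 4.000.

4.000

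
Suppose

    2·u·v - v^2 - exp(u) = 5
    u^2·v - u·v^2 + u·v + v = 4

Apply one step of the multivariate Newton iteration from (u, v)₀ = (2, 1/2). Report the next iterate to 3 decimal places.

(0.703, 1.284)

At (2, 1/2): F = (-10.63906, -1.000).
Jacobian J = [[2·v - exp(u), 2·u - 2·v], [2·u·v - v^2 + v, u^2 - 2·u·v + u + 1]].
At the point, J = [[-6.38906, 3.000], [2.250, 5.000]] (det J = -38.69528).
Solving J·Δ = −F gives Δ = (-1.297, 0.784).
Then the next iterate is (u, v)₁ = (0.703, 1.284).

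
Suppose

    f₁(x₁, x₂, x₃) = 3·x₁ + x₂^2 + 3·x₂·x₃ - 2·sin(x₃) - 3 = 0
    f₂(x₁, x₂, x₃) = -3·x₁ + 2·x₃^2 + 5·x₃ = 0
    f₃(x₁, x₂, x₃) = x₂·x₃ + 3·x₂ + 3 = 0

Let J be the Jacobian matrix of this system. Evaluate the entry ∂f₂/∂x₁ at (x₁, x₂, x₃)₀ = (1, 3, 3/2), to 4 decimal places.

-3.0000

∂f₂/∂x₁ = -3.
At (1, 3, 3/2) this is -3.0000.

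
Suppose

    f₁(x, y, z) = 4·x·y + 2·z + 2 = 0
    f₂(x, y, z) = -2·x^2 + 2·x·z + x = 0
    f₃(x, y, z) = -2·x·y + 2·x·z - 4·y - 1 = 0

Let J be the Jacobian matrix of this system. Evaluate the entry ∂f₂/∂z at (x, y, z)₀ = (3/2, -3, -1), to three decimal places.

3.000

∂f₂/∂z = 2·x.
At (3/2, -3, -1) this is 3.000.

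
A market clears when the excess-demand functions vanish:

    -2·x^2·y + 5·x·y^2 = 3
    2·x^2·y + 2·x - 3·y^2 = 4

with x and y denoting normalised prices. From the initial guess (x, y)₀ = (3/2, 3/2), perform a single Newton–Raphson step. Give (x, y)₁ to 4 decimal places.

(1.4324, 1.1126)

At (3/2, 3/2): F = (7.1250, -1.0000).
Jacobian J = [[-4·x·y + 5·y^2, -2·x^2 + 10·x·y], [4·x·y + 2, 2·x^2 - 6·y]].
At the point, J = [[2.2500, 18.0000], [11.0000, -4.5000]] (det J = -208.1250).
Solving J·Δ = −F gives Δ = (-0.0676, -0.3874).
Then the next iterate is (x, y)₁ = (1.4324, 1.1126).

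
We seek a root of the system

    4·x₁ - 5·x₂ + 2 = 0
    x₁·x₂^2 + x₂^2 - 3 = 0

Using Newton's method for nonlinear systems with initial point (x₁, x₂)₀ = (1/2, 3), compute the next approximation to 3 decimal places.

(1.074, 1.259)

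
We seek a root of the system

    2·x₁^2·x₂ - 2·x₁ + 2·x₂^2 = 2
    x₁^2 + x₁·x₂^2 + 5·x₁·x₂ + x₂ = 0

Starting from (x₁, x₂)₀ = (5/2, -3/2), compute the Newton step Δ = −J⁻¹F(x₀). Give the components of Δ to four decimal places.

At (5/2, -3/2): F = (-21.2500, -8.3750).
Jacobian J = [[4·x₁·x₂ - 2, 2·x₁^2 + 4·x₂], [2·x₁ + x₂^2 + 5·x₂, 2·x₁·x₂ + 5·x₁ + 1]].
At the point, J = [[-17.0000, 6.5000], [-0.2500, 6.0000]] (det J = -100.3750).
Solving J·Δ = −F gives Δ = (-0.7279, 1.3655).

(-0.7279, 1.3655)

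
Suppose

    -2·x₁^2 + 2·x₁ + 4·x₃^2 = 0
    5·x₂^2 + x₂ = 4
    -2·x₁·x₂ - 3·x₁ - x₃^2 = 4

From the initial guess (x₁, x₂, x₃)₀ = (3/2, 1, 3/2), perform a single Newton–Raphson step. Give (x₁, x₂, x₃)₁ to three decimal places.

(-0.388, 0.818, 0.246)

At (3/2, 1, 3/2): F = (7.500, 2.000, -13.750).
Jacobian J = [[-4·x₁ + 2, 0, 8·x₃], [0, 10·x₂ + 1, 0], [-2·x₂ - 3, -2·x₁, -2·x₃]].
At the point, J = [[-4.000, 0.000, 12.000], [0.000, 11.000, 0.000], [-5.000, -3.000, -3.000]] (det J = 792.000).
Solving J·Δ = −F gives Δ = (-1.888, -0.182, -1.254).
Then the next iterate is (x₁, x₂, x₃)₁ = (-0.388, 0.818, 0.246).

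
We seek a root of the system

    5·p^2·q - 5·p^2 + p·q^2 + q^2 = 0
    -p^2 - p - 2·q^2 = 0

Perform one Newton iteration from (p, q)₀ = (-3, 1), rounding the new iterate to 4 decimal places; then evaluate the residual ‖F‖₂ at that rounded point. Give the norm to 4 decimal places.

At (-3, 1): F = (-2.0000, -8.0000).
Jacobian J = [[10·p·q - 10·p + q^2, 5·p^2 + 2·p·q + 2·q], [-2·p - 1, -4·q]].
At the point, J = [[1.0000, 41.0000], [5.0000, -4.0000]] (det J = -209.0000).
Solving J·Δ = −F gives Δ = (1.6077, 0.0096).
Then the next iterate is (p, q)₁ = (-1.3923, 1.0096).
Re-evaluating at (-1.3923, 1.0096): F = (-0.306820, -2.584784), so ‖F‖₂ = 2.6029.

2.6029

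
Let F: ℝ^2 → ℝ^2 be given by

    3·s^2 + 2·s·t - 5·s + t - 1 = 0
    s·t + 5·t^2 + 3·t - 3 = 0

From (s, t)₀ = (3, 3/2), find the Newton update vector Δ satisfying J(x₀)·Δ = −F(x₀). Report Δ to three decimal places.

(-1.016, -0.749)

At (3, 3/2): F = (21.500, 17.250).
Jacobian J = [[6·s + 2·t - 5, 2·s + 1], [t, s + 10·t + 3]].
At the point, J = [[16.000, 7.000], [1.500, 21.000]] (det J = 325.500).
Solving J·Δ = −F gives Δ = (-1.016, -0.749).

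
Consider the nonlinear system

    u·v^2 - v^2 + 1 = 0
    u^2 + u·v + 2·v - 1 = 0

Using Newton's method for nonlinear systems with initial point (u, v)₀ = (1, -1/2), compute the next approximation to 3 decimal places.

(-3.000, 2.000)

At (1, -1/2): F = (1.000, -1.500).
Jacobian J = [[v^2, 2·u·v - 2·v], [2·u + v, u + 2]].
At the point, J = [[0.250, 0.000], [1.500, 3.000]] (det J = 0.750).
Solving J·Δ = −F gives Δ = (-4.000, 2.500).
Then the next iterate is (u, v)₁ = (-3.000, 2.000).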